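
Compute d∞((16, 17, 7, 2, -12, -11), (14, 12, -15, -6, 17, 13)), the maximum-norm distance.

max(|x_i - y_i|) = max(|16 - 14|, |17 - 12|, |7 - (-15)|, |2 - (-6)|, |-12 - 17|, |-11 - 13|) = max(2, 5, 22, 8, 29, 24) = 29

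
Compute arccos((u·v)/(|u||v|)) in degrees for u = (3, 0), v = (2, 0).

With u = (3, 0), v = (2, 0):
u·v = 3·2 + 0·0 = 6 + 0 = 6.
|u| = √(3² + 0²) = √9, |v| = √(2² + 0²) = √4, so |u||v| = √(9·4) = √36 = 6.
cos θ = (u·v)/(|u||v|) = 6/6 = 1 (the vectors are parallel, pointing the same way)
θ = arccos(1) = 0°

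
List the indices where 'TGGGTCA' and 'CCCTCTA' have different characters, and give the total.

Differing positions: 1, 2, 3, 4, 5, 6. Hamming distance = 6.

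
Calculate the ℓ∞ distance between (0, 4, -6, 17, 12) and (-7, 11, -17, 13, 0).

max(|x_i - y_i|) = max(|0 - (-7)|, |4 - 11|, |-6 - (-17)|, |17 - 13|, |12 - 0|) = max(7, 7, 11, 4, 12) = 12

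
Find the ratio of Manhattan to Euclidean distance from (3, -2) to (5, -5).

L1 = |3 - 5| + |-2 - (-5)| = 2 + 3 = 5
L2 = √(2² + 3²) = √13 ≈ 3.6056
L1 ≥ L2 always (equality iff movement is along one axis); L1 > L2 here.
Ratio L1/L2 = 5/√13 ≈ 1.3868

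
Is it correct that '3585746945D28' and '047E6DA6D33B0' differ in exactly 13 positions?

Differing positions: 1, 2, 3, 4, 5, 6, 7, 8, 9, 10, 11, 12, 13. Hamming distance = 13, so the claim is true.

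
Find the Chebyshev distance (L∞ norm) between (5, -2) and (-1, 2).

max(|x_i - y_i|) = max(|5 - (-1)|, |-2 - 2|) = max(6, 4) = 6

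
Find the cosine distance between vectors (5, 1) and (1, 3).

With u = (5, 1), v = (1, 3):
u·v = 5·1 + 1·3 = 5 + 3 = 8.
|u| = √(5² + 1²) = √26, |v| = √(1² + 3²) = √10, so |u||v| = √(26·10) = √260.
cos θ = (u·v)/(|u||v|) = 8/√260 ≈ 0.4961
Cosine distance = 1 - cos θ ≈ 1 - 0.4961 = 0.5039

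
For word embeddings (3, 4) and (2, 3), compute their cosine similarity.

With u = (3, 4), v = (2, 3):
u·v = 3·2 + 4·3 = 6 + 12 = 18.
|u| = √(3² + 4²) = √25, |v| = √(2² + 3²) = √13, so |u||v| = √(25·13) = √325.
cos θ = (u·v)/(|u||v|) = 18/√325 ≈ 0.9985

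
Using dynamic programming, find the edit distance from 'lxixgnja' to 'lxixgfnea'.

Let D[i][j] be the edit distance between the first i characters of 'lxixgnja' and the first j characters of 'lxixgfnea', with D[i][0] = i, D[0][j] = j, and D[i][j] = D[i-1][j-1] if the characters match, else 1 + min(D[i-1][j], D[i][j-1], D[i-1][j-1]). Filling the table (rows: prefixes of 'lxixgnja', columns: prefixes of 'lxixgfnea'):
     ε  l  x  i  x  g  f  n  e  a
  ε  0  1  2  3  4  5  6  7  8  9
  l  1  0  1  2  3  4  5  6  7  8
  x  2  1  0  1  2  3  4  5  6  7
  i  3  2  1  0  1  2  3  4  5  6
  x  4  3  2  1  0  1  2  3  4  5
  g  5  4  3  2  1  0  1  2  3  4
  n  6  5  4  3  2  1  1  1  2  3
  j  7  6  5  4  3  2  2  2  2  3
  a  8  7  6  5  4  3  3  3  3  2
The bottom-right entry gives D[8][9] = 2, so no sequence of fewer than 2 edits works. Backtracking through the table gives one optimal edit sequence (2 edits):
  lxixgnja → lxixgfnja (ins f @6)
  lxixgfnja → lxixgfnea (sub j→e @8)
Edit distance = 2.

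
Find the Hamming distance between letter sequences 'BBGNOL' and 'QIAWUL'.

Differing positions: 1, 2, 3, 4, 5. Hamming distance = 5.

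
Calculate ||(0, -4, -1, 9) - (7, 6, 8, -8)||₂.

√(Σ(x_i - y_i)²) = √((0 - 7)² + (-4 - 6)² + (-1 - 8)² + (9 - (-8))²)
= √((-7)² + (-10)² + (-9)² + 17²) = √(49 + 100 + 81 + 289) = √519 ≈ 22.7816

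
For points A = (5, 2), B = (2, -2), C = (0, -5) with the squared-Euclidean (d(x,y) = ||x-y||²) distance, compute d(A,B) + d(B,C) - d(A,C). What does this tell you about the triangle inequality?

d(A,B) = 3² + 4² = 25, d(B,C) = 2² + 3² = 13, d(A,C) = 5² + 7² = 74.
d(A,B) + d(B,C) - d(A,C) = 25 + 13 - 74 = 38 - 74 = -36. This is < 0, so the triangle inequality FAILS for these points (squared-Euclidean is not a metric).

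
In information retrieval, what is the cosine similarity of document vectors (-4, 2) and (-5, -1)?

With u = (-4, 2), v = (-5, -1):
u·v = (-4)·(-5) + 2·(-1) = 20 + (-2) = 18.
|u| = √((-4)² + 2²) = √20, |v| = √((-5)² + (-1)²) = √26, so |u||v| = √(20·26) = √520.
cos θ = (u·v)/(|u||v|) = 18/√520 ≈ 0.7894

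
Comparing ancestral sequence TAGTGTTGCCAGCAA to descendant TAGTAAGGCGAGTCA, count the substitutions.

Differing positions: 5, 6, 7, 10, 13, 14. Hamming distance = 6.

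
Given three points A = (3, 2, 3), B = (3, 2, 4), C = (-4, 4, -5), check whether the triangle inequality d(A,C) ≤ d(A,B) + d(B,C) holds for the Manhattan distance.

d(A,B) = 0 + 0 + 1 = 1, d(B,C) = 7 + 2 + 9 = 18, d(A,C) = 7 + 2 + 8 = 17.
d(A,C) = 17 ≤ 1 + 18 = 19. Triangle inequality is satisfied.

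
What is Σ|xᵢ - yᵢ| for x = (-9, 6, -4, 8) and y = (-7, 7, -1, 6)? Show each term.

Σ|x_i - y_i| = |-9 - (-7)| + |6 - 7| + |-4 - (-1)| + |8 - 6| = 2 + 1 + 3 + 2 = 8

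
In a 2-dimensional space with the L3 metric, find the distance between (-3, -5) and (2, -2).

(Σ|x_i - y_i|^3)^(1/3) = (|-3 - 2|^3 + |-5 - (-2)|^3)^(1/3)
= (5^3 + 3^3)^(1/3) = (125 + 27)^(1/3) = (152)^(1/3) ≈ 5.3368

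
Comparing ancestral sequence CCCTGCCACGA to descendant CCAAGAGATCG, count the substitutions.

Differing positions: 3, 4, 6, 7, 9, 10, 11. Hamming distance = 7.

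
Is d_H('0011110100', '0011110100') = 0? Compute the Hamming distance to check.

Differing positions: none. Hamming distance = 0, so the claim is true.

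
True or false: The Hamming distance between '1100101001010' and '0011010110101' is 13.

Differing positions: 1, 2, 3, 4, 5, 6, 7, 8, 9, 10, 11, 12, 13. Hamming distance = 13, so the claim is true.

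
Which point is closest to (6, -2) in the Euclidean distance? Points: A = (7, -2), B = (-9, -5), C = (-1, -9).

Distances: d(A) = 1, d(B) ≈ 15.2971, d(C) ≈ 9.8995. Nearest: A = (7, -2) with distance 1.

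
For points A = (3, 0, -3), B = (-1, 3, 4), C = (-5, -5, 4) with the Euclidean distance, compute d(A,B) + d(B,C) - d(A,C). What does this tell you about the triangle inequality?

d(A,B) = √(4² + 3² + 7²) = √74 ≈ 8.6023, d(B,C) = √(4² + 8² + 0²) = √80 ≈ 8.9443, d(A,C) = √(8² + 5² + 7²) = √138 ≈ 11.7473.
d(A,B) + d(B,C) - d(A,C) = 8.6023 + 8.9443 - 11.7473 = 17.5466 - 11.7473 = 5.7993 (to 4 decimal places). This is ≥ 0, so the triangle inequality holds for these points.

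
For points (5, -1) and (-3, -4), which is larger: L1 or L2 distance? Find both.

L1 = |5 - (-3)| + |-1 - (-4)| = 8 + 3 = 11
L2 = √(8² + 3²) = √73 ≈ 8.544
L1 ≥ L2 always (equality iff movement is along one axis); L1 > L2 here.
Ratio L1/L2 = 11/√73 ≈ 1.2875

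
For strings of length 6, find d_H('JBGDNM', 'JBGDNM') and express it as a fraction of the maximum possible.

Differing positions: none. Hamming distance = 0. The maximum possible Hamming distance for length-6 strings is 6, so d_H/6 = 0/6 = 0.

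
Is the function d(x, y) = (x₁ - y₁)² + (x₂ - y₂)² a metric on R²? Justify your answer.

No. The squared Euclidean distance fails the triangle inequality. Counterexample: x = (0, 0), y = (1, 1), z = (2, 2). d(x,z) = 2² + 2² = 8, but d(x,y) + d(y,z) = (1² + 1²) + (1² + 1²) = 2 + 2 = 4. Since 8 > 4, the triangle inequality is violated. (Note: √d, the ordinary Euclidean distance, IS a metric.)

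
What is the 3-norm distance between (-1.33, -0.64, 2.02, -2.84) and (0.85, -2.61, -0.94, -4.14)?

(Σ|x_i - y_i|^3)^(1/3) = (|-1.33 - 0.85|^3 + |-0.64 - (-2.61)|^3 + |2.02 - (-0.94)|^3 + |-2.84 - (-4.14)|^3)^(1/3)
= (2.18^3 + 1.97^3 + 2.96^3 + 1.3^3)^(1/3) ≈ (10.3602 + 7.6454 + 25.9343 + 2.197)^(1/3) = (46.1369)^(1/3) ≈ 3.5866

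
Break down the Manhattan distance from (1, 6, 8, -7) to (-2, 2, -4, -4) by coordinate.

Σ|x_i - y_i| = |1 - (-2)| + |6 - 2| + |8 - (-4)| + |-7 - (-4)| = 3 + 4 + 12 + 3 = 22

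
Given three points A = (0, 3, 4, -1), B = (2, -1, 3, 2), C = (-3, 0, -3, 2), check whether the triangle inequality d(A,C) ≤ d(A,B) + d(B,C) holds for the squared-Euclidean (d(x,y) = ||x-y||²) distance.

d(A,B) = 2² + 4² + 1² + 3² = 30, d(B,C) = 5² + 1² + 6² + 0² = 62, d(A,C) = 3² + 3² + 7² + 3² = 76.
d(A,C) = 76 ≤ 30 + 62 = 92. Triangle inequality is satisfied.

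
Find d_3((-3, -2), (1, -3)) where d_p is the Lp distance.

(Σ|x_i - y_i|^3)^(1/3) = (|-3 - 1|^3 + |-2 - (-3)|^3)^(1/3)
= (4^3 + 1^3)^(1/3) = (64 + 1)^(1/3) = (65)^(1/3) ≈ 4.0207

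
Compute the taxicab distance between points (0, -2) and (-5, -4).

Σ|x_i - y_i| = |0 - (-5)| + |-2 - (-4)| = 5 + 2 = 7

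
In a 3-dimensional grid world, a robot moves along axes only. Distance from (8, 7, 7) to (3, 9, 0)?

Σ|x_i - y_i| = |8 - 3| + |7 - 9| + |7 - 0| = 5 + 2 + 7 = 14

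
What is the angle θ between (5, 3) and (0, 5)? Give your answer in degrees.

With u = (5, 3), v = (0, 5):
u·v = 5·0 + 3·5 = 0 + 15 = 15.
|u| = √(5² + 3²) = √34, |v| = √(0² + 5²) = √25, so |u||v| = √(34·25) = √850.
cos θ = (u·v)/(|u||v|) = 15/√850 ≈ 0.514496
θ = arccos(0.514496) ≈ 59.04°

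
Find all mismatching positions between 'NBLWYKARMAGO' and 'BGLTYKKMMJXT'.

Differing positions: 1, 2, 4, 7, 8, 10, 11, 12. Hamming distance = 8.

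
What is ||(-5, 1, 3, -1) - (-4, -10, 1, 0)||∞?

max(|x_i - y_i|) = max(|-5 - (-4)|, |1 - (-10)|, |3 - 1|, |-1 - 0|) = max(1, 11, 2, 1) = 11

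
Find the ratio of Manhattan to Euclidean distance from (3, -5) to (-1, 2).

L1 = |3 - (-1)| + |-5 - 2| = 4 + 7 = 11
L2 = √(4² + 7²) = √65 ≈ 8.0623
L1 ≥ L2 always (equality iff movement is along one axis); L1 > L2 here.
Ratio L1/L2 = 11/√65 ≈ 1.3644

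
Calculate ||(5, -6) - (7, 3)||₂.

√(Σ(x_i - y_i)²) = √((5 - 7)² + (-6 - 3)²)
= √((-2)² + (-9)²) = √(4 + 81) = √85 ≈ 9.2195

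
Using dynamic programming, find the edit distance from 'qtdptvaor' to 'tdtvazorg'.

Let D[i][j] be the edit distance between the first i characters of 'qtdptvaor' and the first j characters of 'tdtvazorg', with D[i][0] = i, D[0][j] = j, and D[i][j] = D[i-1][j-1] if the characters match, else 1 + min(D[i-1][j], D[i][j-1], D[i-1][j-1]). Filling the table (rows: prefixes of 'qtdptvaor', columns: prefixes of 'tdtvazorg'):
     ε  t  d  t  v  a  z  o  r  g
  ε  0  1  2  3  4  5  6  7  8  9
  q  1  1  2  3  4  5  6  7  8  9
  t  2  1  2  2  3  4  5  6  7  8
  d  3  2  1  2  3  4  5  6  7  8
  p  4  3  2  2  3  4  5  6  7  8
  t  5  4  3  2  3  4  5  6  7  8
  v  6  5  4  3  2  3  4  5  6  7
  a  7  6  5  4  3  2  3  4  5  6
  o  8  7  6  5  4  3  3  3  4  5
  r  9  8  7  6  5  4  4  4  3  4
The bottom-right entry gives D[9][9] = 4, so no sequence of fewer than 4 edits works. Backtracking through the table gives one optimal edit sequence (4 edits):
  qtdptvaor → tdptvaor (del q @1)
  tdptvaor → tdtvaor (del p @3)
  tdtvaor → tdtvazor (ins z @6)
  tdtvazor → tdtvazorg (ins g @9)
Edit distance = 4.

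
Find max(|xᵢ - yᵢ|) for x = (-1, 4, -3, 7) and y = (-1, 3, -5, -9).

max(|x_i - y_i|) = max(|-1 - (-1)|, |4 - 3|, |-3 - (-5)|, |7 - (-9)|) = max(0, 1, 2, 16) = 16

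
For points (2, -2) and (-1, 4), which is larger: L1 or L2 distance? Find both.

L1 = |2 - (-1)| + |-2 - 4| = 3 + 6 = 9
L2 = √(3² + 6²) = √45 ≈ 6.7082
L1 ≥ L2 always (equality iff movement is along one axis); L1 > L2 here.
Ratio L1/L2 = 9/√45 ≈ 1.3416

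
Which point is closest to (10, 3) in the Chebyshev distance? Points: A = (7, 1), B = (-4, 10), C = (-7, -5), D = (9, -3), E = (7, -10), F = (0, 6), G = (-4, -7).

Distances: d(A) = 3, d(B) = 14, d(C) = 17, d(D) = 6, d(E) = 13, d(F) = 10, d(G) = 14. Nearest: A = (7, 1) with distance 3.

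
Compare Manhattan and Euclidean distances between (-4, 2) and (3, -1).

L1 = |-4 - 3| + |2 - (-1)| = 7 + 3 = 10
L2 = √(7² + 3²) = √58 ≈ 7.6158
L1 ≥ L2 always (equality iff movement is along one axis); L1 > L2 here.
Ratio L1/L2 = 10/√58 ≈ 1.3131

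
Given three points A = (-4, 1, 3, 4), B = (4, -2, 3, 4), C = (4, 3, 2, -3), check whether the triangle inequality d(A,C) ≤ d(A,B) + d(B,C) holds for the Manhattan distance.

d(A,B) = 8 + 3 + 0 + 0 = 11, d(B,C) = 0 + 5 + 1 + 7 = 13, d(A,C) = 8 + 2 + 1 + 7 = 18.
d(A,C) = 18 ≤ 11 + 13 = 24. Triangle inequality is satisfied.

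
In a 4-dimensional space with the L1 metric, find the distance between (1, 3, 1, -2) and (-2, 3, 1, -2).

Σ|x_i - y_i| = |1 - (-2)| + |3 - 3| + |1 - 1| + |-2 - (-2)| = 3 + 0 + 0 + 0 = 3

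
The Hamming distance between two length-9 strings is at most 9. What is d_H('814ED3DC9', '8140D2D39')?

Differing positions: 4, 6, 8. Hamming distance = 3. The maximum possible Hamming distance for length-9 strings is 9, so d_H/9 = 3/9 ≈ 0.3333.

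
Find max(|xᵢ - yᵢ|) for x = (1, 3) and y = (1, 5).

max(|x_i - y_i|) = max(|1 - 1|, |3 - 5|) = max(0, 2) = 2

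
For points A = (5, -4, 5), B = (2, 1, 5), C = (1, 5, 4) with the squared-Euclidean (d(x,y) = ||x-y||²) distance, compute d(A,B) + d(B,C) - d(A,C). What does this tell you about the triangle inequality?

d(A,B) = 3² + 5² + 0² = 34, d(B,C) = 1² + 4² + 1² = 18, d(A,C) = 4² + 9² + 1² = 98.
d(A,B) + d(B,C) - d(A,C) = 34 + 18 - 98 = 52 - 98 = -46. This is < 0, so the triangle inequality FAILS for these points (squared-Euclidean is not a metric).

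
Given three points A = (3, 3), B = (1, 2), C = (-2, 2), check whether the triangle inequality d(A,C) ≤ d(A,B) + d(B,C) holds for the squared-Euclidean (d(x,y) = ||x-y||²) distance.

d(A,B) = 2² + 1² = 5, d(B,C) = 3² + 0² = 9, d(A,C) = 5² + 1² = 26.
d(A,C) = 26 > 5 + 9 = 14. Triangle inequality is VIOLATED. (Squared-Euclidean is not a metric — this is a counterexample.)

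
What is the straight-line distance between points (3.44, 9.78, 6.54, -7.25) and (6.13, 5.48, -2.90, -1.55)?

√(Σ(x_i - y_i)²) = √((3.44 - 6.13)² + (9.78 - 5.48)² + (6.54 - (-2.9))² + (-7.25 - (-1.55))²)
= √((-2.69)² + 4.3² + 9.44² + (-5.7)²) = √(7.2361 + 18.49 + 89.1136 + 32.49) = √147.3297 ≈ 12.1379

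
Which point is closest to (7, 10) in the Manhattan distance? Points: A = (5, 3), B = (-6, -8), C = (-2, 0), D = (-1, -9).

Distances: d(A) = 9, d(B) = 31, d(C) = 19, d(D) = 27. Nearest: A = (5, 3) with distance 9.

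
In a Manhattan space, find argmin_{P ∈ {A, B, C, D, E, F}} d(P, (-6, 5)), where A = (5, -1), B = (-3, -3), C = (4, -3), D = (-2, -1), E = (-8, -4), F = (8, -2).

Distances: d(A) = 17, d(B) = 11, d(C) = 18, d(D) = 10, d(E) = 11, d(F) = 21. Nearest: D = (-2, -1) with distance 10.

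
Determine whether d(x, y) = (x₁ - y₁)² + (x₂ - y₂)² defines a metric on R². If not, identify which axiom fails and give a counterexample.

No. The squared Euclidean distance fails the triangle inequality. Counterexample: x = (0, 0), y = (5, 1), z = (10, 2). d(x,z) = 10² + 2² = 104, but d(x,y) + d(y,z) = (5² + 1²) + (5² + 1²) = 26 + 26 = 52. Since 104 > 52, the triangle inequality is violated. (Note: √d, the ordinary Euclidean distance, IS a metric.)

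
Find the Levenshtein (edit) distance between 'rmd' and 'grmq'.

Let D[i][j] be the edit distance between the first i characters of 'rmd' and the first j characters of 'grmq', with D[i][0] = i, D[0][j] = j, and D[i][j] = D[i-1][j-1] if the characters match, else 1 + min(D[i-1][j], D[i][j-1], D[i-1][j-1]). Filling the table (rows: prefixes of 'rmd', columns: prefixes of 'grmq'):
     ε  g  r  m  q
  ε  0  1  2  3  4
  r  1  1  1  2  3
  m  2  2  2  1  2
  d  3  3  3  2  2
The bottom-right entry gives D[3][4] = 2, so no sequence of fewer than 2 edits works. Backtracking through the table gives one optimal edit sequence (2 edits):
  rmd → grmd (ins g @1)
  grmd → grmq (sub d→q @4)
Edit distance = 2.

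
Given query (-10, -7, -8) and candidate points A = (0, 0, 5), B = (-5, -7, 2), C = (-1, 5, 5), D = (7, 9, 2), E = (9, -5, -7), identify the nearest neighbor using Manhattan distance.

Distances: d(A) = 30, d(B) = 15, d(C) = 34, d(D) = 43, d(E) = 22. Nearest: B = (-5, -7, 2) with distance 15.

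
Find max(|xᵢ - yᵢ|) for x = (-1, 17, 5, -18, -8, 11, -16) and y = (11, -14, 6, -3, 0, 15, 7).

max(|x_i - y_i|) = max(|-1 - 11|, |17 - (-14)|, |5 - 6|, |-18 - (-3)|, |-8 - 0|, |11 - 15|, |-16 - 7|) = max(12, 31, 1, 15, 8, 4, 23) = 31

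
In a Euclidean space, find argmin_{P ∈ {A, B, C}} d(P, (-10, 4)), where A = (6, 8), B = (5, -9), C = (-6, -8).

Distances: d(A) ≈ 16.4924, d(B) ≈ 19.8494, d(C) ≈ 12.6491. Nearest: C = (-6, -8) with distance 12.6491.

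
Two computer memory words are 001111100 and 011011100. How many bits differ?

Differing positions: 2, 4. Hamming distance = 2.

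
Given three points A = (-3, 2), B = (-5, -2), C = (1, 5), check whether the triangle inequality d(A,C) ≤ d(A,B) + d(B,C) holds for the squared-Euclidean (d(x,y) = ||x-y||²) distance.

d(A,B) = 2² + 4² = 20, d(B,C) = 6² + 7² = 85, d(A,C) = 4² + 3² = 25.
d(A,C) = 25 ≤ 20 + 85 = 105. Triangle inequality is satisfied.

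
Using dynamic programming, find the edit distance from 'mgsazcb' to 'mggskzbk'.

Let D[i][j] be the edit distance between the first i characters of 'mgsazcb' and the first j characters of 'mggskzbk', with D[i][0] = i, D[0][j] = j, and D[i][j] = D[i-1][j-1] if the characters match, else 1 + min(D[i-1][j], D[i][j-1], D[i-1][j-1]). Filling the table (rows: prefixes of 'mgsazcb', columns: prefixes of 'mggskzbk'):
     ε  m  g  g  s  k  z  b  k
  ε  0  1  2  3  4  5  6  7  8
  m  1  0  1  2  3  4  5  6  7
  g  2  1  0  1  2  3  4  5  6
  s  3  2  1  1  1  2  3  4  5
  a  4  3  2  2  2  2  3  4  5
  z  5  4  3  3  3  3  2  3  4
  c  6  5  4  4  4  4  3  3  4
  b  7  6  5  5  5  5  4  3  4
The bottom-right entry gives D[7][8] = 4, so no sequence of fewer than 4 edits works. Backtracking through the table gives one optimal edit sequence (4 edits):
  mgsazcb → mggsazcb (ins g @2)
  mggsazcb → mggskzcb (sub a→k @5)
  mggskzcb → mggskzbb (sub c→b @7)
  mggskzbb → mggskzbk (sub b→k @8)
Edit distance = 4.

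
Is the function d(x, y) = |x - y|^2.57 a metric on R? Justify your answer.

No. d(x,y) = |x-y|^2.57 fails the triangle inequality since p = 2.57 > 1. Counterexample: x = 3, y = 12, z = 14. d(x,z) = |3 - 14|^2.57 = 11^2.57 ≈ 474.6562, but d(x,y) + d(y,z) = 9^2.57 + 2^2.57 ≈ 283.4022 + 5.9381 = 289.3403. Since 474.6562 > 289.3403, the triangle inequality is violated.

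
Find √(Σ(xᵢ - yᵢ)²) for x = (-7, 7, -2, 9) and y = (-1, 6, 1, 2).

√(Σ(x_i - y_i)²) = √((-7 - (-1))² + (7 - 6)² + (-2 - 1)² + (9 - 2)²)
= √((-6)² + 1² + (-3)² + 7²) = √(36 + 1 + 9 + 49) = √95 ≈ 9.7468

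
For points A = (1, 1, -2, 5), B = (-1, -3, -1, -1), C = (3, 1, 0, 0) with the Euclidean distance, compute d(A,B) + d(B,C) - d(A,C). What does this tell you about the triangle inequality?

d(A,B) = √(2² + 4² + 1² + 6²) = √57 ≈ 7.5498, d(B,C) = √(4² + 4² + 1² + 1²) = √34 ≈ 5.831, d(A,C) = √(2² + 0² + 2² + 5²) = √33 ≈ 5.7446.
d(A,B) + d(B,C) - d(A,C) = 7.5498 + 5.831 - 5.7446 = 13.3808 - 5.7446 = 7.6362 (to 4 decimal places). This is ≥ 0, so the triangle inequality holds for these points.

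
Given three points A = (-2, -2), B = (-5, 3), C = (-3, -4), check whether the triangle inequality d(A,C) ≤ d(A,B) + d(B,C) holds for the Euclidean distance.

d(A,B) = √(3² + 5²) = √34 ≈ 5.831, d(B,C) = √(2² + 7²) = √53 ≈ 7.2801, d(A,C) = √(1² + 2²) = √5 ≈ 2.2361.
d(A,C) ≈ 2.2361 ≤ 5.831 + 7.2801 = 13.1111. Triangle inequality is satisfied.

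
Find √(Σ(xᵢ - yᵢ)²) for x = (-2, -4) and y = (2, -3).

√(Σ(x_i - y_i)²) = √((-2 - 2)² + (-4 - (-3))²)
= √((-4)² + (-1)²) = √(16 + 1) = √17 ≈ 4.1231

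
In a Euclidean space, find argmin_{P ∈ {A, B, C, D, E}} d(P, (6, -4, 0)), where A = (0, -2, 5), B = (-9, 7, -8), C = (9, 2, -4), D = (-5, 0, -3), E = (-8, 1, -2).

Distances: d(A) ≈ 8.0623, d(B) ≈ 20.2485, d(C) ≈ 7.8102, d(D) ≈ 12.083, d(E) = 15. Nearest: C = (9, 2, -4) with distance 7.8102.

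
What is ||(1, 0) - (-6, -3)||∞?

max(|x_i - y_i|) = max(|1 - (-6)|, |0 - (-3)|) = max(7, 3) = 7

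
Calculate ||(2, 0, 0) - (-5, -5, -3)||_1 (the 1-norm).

Σ|x_i - y_i| = |2 - (-5)| + |0 - (-5)| + |0 - (-3)| = 7 + 5 + 3 = 15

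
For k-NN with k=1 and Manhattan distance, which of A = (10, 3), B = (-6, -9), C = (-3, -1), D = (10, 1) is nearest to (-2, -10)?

Distances: d(A) = 25, d(B) = 5, d(C) = 10, d(D) = 23. Nearest: B = (-6, -9) with distance 5.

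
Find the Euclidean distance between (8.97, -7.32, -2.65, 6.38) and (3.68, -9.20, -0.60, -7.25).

√(Σ(x_i - y_i)²) = √((8.97 - 3.68)² + (-7.32 - (-9.2))² + (-2.65 - (-0.6))² + (6.38 - (-7.25))²)
= √(5.29² + 1.88² + (-2.05)² + 13.63²) = √(27.9841 + 3.5344 + 4.2025 + 185.7769) = √221.4979 ≈ 14.8828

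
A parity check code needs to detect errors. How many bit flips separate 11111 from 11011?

Differing positions: 3. Hamming distance = 1.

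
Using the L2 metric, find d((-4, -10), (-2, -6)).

√(Σ(x_i - y_i)²) = √((-4 - (-2))² + (-10 - (-6))²)
= √((-2)² + (-4)²) = √(4 + 16) = √20 ≈ 4.4721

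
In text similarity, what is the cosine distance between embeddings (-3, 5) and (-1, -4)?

With u = (-3, 5), v = (-1, -4):
u·v = (-3)·(-1) + 5·(-4) = 3 + (-20) = -17.
|u| = √((-3)² + 5²) = √34, |v| = √((-1)² + (-4)²) = √17, so |u||v| = √(34·17) = √578.
cos θ = (u·v)/(|u||v|) = -17/√578 ≈ -0.7071
Cosine distance = 1 - cos θ ≈ 1 - (-0.7071) = 1.7071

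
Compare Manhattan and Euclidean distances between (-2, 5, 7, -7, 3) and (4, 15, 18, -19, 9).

L1 = |-2 - 4| + |5 - 15| + |7 - 18| + |-7 - (-19)| + |3 - 9| = 6 + 10 + 11 + 12 + 6 = 45
L2 = √(6² + 10² + 11² + 12² + 6²) = √437 ≈ 20.9045
L1 ≥ L2 always (equality iff movement is along one axis); L1 > L2 here.
Ratio L1/L2 = 45/√437 ≈ 2.1526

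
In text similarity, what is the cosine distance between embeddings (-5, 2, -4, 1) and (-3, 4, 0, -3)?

With u = (-5, 2, -4, 1), v = (-3, 4, 0, -3):
u·v = (-5)·(-3) + 2·4 + (-4)·0 + 1·(-3) = 15 + 8 + 0 + (-3) = 20.
|u| = √((-5)² + 2² + (-4)² + 1²) = √46, |v| = √((-3)² + 4² + 0² + (-3)²) = √34, so |u||v| = √(46·34) = √1564.
cos θ = (u·v)/(|u||v|) = 20/√1564 ≈ 0.5057
Cosine distance = 1 - cos θ ≈ 1 - 0.5057 = 0.4943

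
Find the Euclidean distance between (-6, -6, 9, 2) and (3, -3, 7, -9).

√(Σ(x_i - y_i)²) = √((-6 - 3)² + (-6 - (-3))² + (9 - 7)² + (2 - (-9))²)
= √((-9)² + (-3)² + 2² + 11²) = √(81 + 9 + 4 + 121) = √215 ≈ 14.6629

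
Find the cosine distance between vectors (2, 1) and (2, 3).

With u = (2, 1), v = (2, 3):
u·v = 2·2 + 1·3 = 4 + 3 = 7.
|u| = √(2² + 1²) = √5, |v| = √(2² + 3²) = √13, so |u||v| = √(5·13) = √65.
cos θ = (u·v)/(|u||v|) = 7/√65 ≈ 0.8682
Cosine distance = 1 - cos θ ≈ 1 - 0.8682 = 0.1318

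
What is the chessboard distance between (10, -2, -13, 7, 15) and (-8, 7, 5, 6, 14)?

max(|x_i - y_i|) = max(|10 - (-8)|, |-2 - 7|, |-13 - 5|, |7 - 6|, |15 - 14|) = max(18, 9, 18, 1, 1) = 18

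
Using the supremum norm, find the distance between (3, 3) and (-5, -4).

max(|x_i - y_i|) = max(|3 - (-5)|, |3 - (-4)|) = max(8, 7) = 8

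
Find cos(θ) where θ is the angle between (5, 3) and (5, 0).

With u = (5, 3), v = (5, 0):
u·v = 5·5 + 3·0 = 25 + 0 = 25.
|u| = √(5² + 3²) = √34, |v| = √(5² + 0²) = √25, so |u||v| = √(34·25) = √850.
cos θ = (u·v)/(|u||v|) = 25/√850 ≈ 0.8575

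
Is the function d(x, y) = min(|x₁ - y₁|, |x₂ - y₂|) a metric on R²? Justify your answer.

No. d fails identity of indiscernibles: take x = (4, 0) and y = (4, 2). Then d(x,y) = min(|4 - 4|, |0 - 2|) = min(0, 2) = 0, yet x ≠ y.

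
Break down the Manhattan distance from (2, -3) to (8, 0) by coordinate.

Σ|x_i - y_i| = |2 - 8| + |-3 - 0| = 6 + 3 = 9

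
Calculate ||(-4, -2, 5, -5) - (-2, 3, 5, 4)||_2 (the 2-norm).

(Σ|x_i - y_i|^2)^(1/2) = (|-4 - (-2)|^2 + |-2 - 3|^2 + |5 - 5|^2 + |-5 - 4|^2)^(1/2)
= (2^2 + 5^2 + 0^2 + 9^2)^(1/2) = (4 + 25 + 0 + 81)^(1/2) = (110)^(1/2) ≈ 10.4881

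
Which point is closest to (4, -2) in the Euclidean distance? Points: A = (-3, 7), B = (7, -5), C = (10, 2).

Distances: d(A) ≈ 11.4018, d(B) ≈ 4.2426, d(C) ≈ 7.2111. Nearest: B = (7, -5) with distance 4.2426.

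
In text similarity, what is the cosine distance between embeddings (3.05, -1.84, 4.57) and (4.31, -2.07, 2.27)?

With u = (3.05, -1.84, 4.57), v = (4.31, -2.07, 2.27):
u·v = 3.05·4.31 + (-1.84)·(-2.07) + 4.57·2.27 = 13.1455 + 3.8088 + 10.3739 = 27.3282.
|u| = √(3.05² + (-1.84)² + 4.57²) = √(9.3025 + 3.3856 + 20.8849) = √33.573, |v| = √(4.31² + (-2.07)² + 2.27²) = √(18.5761 + 4.2849 + 5.1529) = √28.0139.
cos θ = (u·v)/(|u||v|) = 27.3282/(√33.573·√28.0139) ≈ 0.8911
Cosine distance = 1 - cos θ ≈ 1 - 0.8911 = 0.1089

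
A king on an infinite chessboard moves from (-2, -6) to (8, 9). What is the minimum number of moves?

max(|x_i - y_i|) = max(|-2 - 8|, |-6 - 9|) = max(10, 15) = 15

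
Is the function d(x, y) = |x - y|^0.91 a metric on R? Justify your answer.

Yes. With 0 < p = 0.91 ≤ 1, d(x,y) = |x-y|^0.91 is a metric on R. Non-negativity and symmetry are immediate; |x-y|^0.91 = 0 ⟺ |x-y| = 0 ⟺ x = y. For the triangle inequality, the function t ↦ t^0.91 is subadditive on [0,∞) when p ≤ 1, so |x-z|^0.91 ≤ (|x-y| + |y-z|)^0.91 ≤ |x-y|^0.91 + |y-z|^0.91.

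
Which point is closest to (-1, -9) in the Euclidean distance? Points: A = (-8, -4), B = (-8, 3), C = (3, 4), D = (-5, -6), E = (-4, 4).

Distances: d(A) ≈ 8.6023, d(B) ≈ 13.8924, d(C) ≈ 13.6015, d(D) = 5, d(E) ≈ 13.3417. Nearest: D = (-5, -6) with distance 5.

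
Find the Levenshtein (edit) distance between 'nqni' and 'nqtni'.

Let D[i][j] be the edit distance between the first i characters of 'nqni' and the first j characters of 'nqtni', with D[i][0] = i, D[0][j] = j, and D[i][j] = D[i-1][j-1] if the characters match, else 1 + min(D[i-1][j], D[i][j-1], D[i-1][j-1]). Filling the table (rows: prefixes of 'nqni', columns: prefixes of 'nqtni'):
     ε  n  q  t  n  i
  ε  0  1  2  3  4  5
  n  1  0  1  2  3  4
  q  2  1  0  1  2  3
  n  3  2  1  1  1  2
  i  4  3  2  2  2  1
The bottom-right entry gives D[4][5] = 1, so no sequence of fewer than 1 edit works. Backtracking through the table gives one optimal edit sequence (1 edit):
  nqni → nqtni (ins t @3)
Edit distance = 1.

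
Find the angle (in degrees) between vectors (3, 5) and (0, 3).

With u = (3, 5), v = (0, 3):
u·v = 3·0 + 5·3 = 0 + 15 = 15.
|u| = √(3² + 5²) = √34, |v| = √(0² + 3²) = √9, so |u||v| = √(34·9) = √306.
cos θ = (u·v)/(|u||v|) = 15/√306 ≈ 0.857493
θ = arccos(0.857493) ≈ 30.96°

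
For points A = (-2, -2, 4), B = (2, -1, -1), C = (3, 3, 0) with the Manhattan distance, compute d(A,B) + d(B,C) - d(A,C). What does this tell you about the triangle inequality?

d(A,B) = 4 + 1 + 5 = 10, d(B,C) = 1 + 4 + 1 = 6, d(A,C) = 5 + 5 + 4 = 14.
d(A,B) + d(B,C) - d(A,C) = 10 + 6 - 14 = 16 - 14 = 2. This is ≥ 0, so the triangle inequality holds for these points.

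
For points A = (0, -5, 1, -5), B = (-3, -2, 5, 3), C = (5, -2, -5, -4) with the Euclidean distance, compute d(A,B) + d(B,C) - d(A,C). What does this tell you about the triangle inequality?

d(A,B) = √(3² + 3² + 4² + 8²) = √98 ≈ 9.8995, d(B,C) = √(8² + 0² + 10² + 7²) = √213 ≈ 14.5945, d(A,C) = √(5² + 3² + 6² + 1²) = √71 ≈ 8.4261.
d(A,B) + d(B,C) - d(A,C) = 9.8995 + 14.5945 - 8.4261 = 24.494 - 8.4261 = 16.0679 (to 4 decimal places). This is ≥ 0, so the triangle inequality holds for these points.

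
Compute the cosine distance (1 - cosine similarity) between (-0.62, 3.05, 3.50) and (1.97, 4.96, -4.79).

With u = (-0.62, 3.05, 3.50), v = (1.97, 4.96, -4.79):
u·v = (-0.62)·1.97 + 3.05·4.96 + 3.5·(-4.79) = (-1.2214) + 15.128 + (-16.765) = -2.8584.
|u| = √((-0.62)² + 3.05² + 3.5²) = √(0.3844 + 9.3025 + 12.25) = √21.9369, |v| = √(1.97² + 4.96² + (-4.79)²) = √(3.8809 + 24.6016 + 22.9441) = √51.4266.
cos θ = (u·v)/(|u||v|) = -2.8584/(√21.9369·√51.4266) ≈ -0.0851
Cosine distance = 1 - cos θ ≈ 1 - (-0.0851) = 1.0851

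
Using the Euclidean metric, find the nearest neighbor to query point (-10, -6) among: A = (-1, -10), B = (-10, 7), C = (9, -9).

Distances: d(A) ≈ 9.8489, d(B) = 13, d(C) ≈ 19.2354. Nearest: A = (-1, -10) with distance 9.8489.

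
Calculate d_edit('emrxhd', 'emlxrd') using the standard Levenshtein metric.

Let D[i][j] be the edit distance between the first i characters of 'emrxhd' and the first j characters of 'emlxrd', with D[i][0] = i, D[0][j] = j, and D[i][j] = D[i-1][j-1] if the characters match, else 1 + min(D[i-1][j], D[i][j-1], D[i-1][j-1]). Filling the table (rows: prefixes of 'emrxhd', columns: prefixes of 'emlxrd'):
     ε  e  m  l  x  r  d
  ε  0  1  2  3  4  5  6
  e  1  0  1  2  3  4  5
  m  2  1  0  1  2  3  4
  r  3  2  1  1  2  2  3
  x  4  3  2  2  1  2  3
  h  5  4  3  3  2  2  3
  d  6  5  4  4  3  3  2
The bottom-right entry gives D[6][6] = 2, so no sequence of fewer than 2 edits works. Backtracking through the table gives one optimal edit sequence (2 edits):
  emrxhd → emlxhd (sub r→l @3)
  emlxhd → emlxrd (sub h→r @5)
Edit distance = 2.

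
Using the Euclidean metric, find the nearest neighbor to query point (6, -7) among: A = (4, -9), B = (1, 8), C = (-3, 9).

Distances: d(A) ≈ 2.8284, d(B) ≈ 15.8114, d(C) ≈ 18.3576. Nearest: A = (4, -9) with distance 2.8284.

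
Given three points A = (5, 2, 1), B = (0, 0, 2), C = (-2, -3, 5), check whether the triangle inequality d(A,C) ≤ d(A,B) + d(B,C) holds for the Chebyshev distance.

d(A,B) = max(5, 2, 1) = 5, d(B,C) = max(2, 3, 3) = 3, d(A,C) = max(7, 5, 4) = 7.
d(A,C) = 7 ≤ 5 + 3 = 8. Triangle inequality is satisfied.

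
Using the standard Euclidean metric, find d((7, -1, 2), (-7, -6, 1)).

√(Σ(x_i - y_i)²) = √((7 - (-7))² + (-1 - (-6))² + (2 - 1)²)
= √(14² + 5² + 1²) = √(196 + 25 + 1) = √222 ≈ 14.8997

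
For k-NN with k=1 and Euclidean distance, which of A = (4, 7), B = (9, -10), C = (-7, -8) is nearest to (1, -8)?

Distances: d(A) ≈ 15.2971, d(B) ≈ 8.2462, d(C) = 8. Nearest: C = (-7, -8) with distance 8.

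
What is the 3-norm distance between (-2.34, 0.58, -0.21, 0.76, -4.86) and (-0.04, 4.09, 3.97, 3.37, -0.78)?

(Σ|x_i - y_i|^3)^(1/3) = (|-2.34 - (-0.04)|^3 + |0.58 - 4.09|^3 + |-0.21 - 3.97|^3 + |0.76 - 3.37|^3 + |-4.86 - (-0.78)|^3)^(1/3)
= (2.3^3 + 3.51^3 + 4.18^3 + 2.61^3 + 4.08^3)^(1/3) ≈ (12.167 + 43.2436 + 73.0346 + 17.7796 + 67.9173)^(1/3) = (214.1421)^(1/3) ≈ 5.9827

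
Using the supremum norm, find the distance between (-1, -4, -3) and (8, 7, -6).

max(|x_i - y_i|) = max(|-1 - 8|, |-4 - 7|, |-3 - (-6)|) = max(9, 11, 3) = 11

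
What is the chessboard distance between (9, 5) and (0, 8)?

max(|x_i - y_i|) = max(|9 - 0|, |5 - 8|) = max(9, 3) = 9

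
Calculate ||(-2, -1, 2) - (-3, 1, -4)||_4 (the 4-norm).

(Σ|x_i - y_i|^4)^(1/4) = (|-2 - (-3)|^4 + |-1 - 1|^4 + |2 - (-4)|^4)^(1/4)
= (1^4 + 2^4 + 6^4)^(1/4) = (1 + 16 + 1296)^(1/4) = (1313)^(1/4) ≈ 6.0196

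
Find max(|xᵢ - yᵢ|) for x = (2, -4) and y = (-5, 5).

max(|x_i - y_i|) = max(|2 - (-5)|, |-4 - 5|) = max(7, 9) = 9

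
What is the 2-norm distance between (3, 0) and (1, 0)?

(Σ|x_i - y_i|^2)^(1/2) = (|3 - 1|^2 + |0 - 0|^2)^(1/2)
= (2^2 + 0^2)^(1/2) = (4 + 0)^(1/2) = (4)^(1/2) = 2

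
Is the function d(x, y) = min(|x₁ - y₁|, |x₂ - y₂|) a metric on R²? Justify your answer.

No. d fails identity of indiscernibles: take x = (4, 0) and y = (4, 1). Then d(x,y) = min(|4 - 4|, |0 - 1|) = min(0, 1) = 0, yet x ≠ y.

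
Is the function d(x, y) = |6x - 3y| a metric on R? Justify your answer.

No. d fails symmetry: d(4, 5) = |6·4 - 3·5| = |9| = 9, but d(5, 4) = |6·5 - 3·4| = |18| = 18. Since 9 ≠ 18, d(x,y) ≠ d(y,x) in general.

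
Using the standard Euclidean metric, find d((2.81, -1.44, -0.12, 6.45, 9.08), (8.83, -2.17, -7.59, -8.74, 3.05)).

√(Σ(x_i - y_i)²) = √((2.81 - 8.83)² + (-1.44 - (-2.17))² + (-0.12 - (-7.59))² + (6.45 - (-8.74))² + (9.08 - 3.05)²)
= √((-6.02)² + 0.73² + 7.47² + 15.19² + 6.03²) = √(36.2404 + 0.5329 + 55.8009 + 230.7361 + 36.3609) = √359.6712 ≈ 18.965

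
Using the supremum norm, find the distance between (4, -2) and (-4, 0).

max(|x_i - y_i|) = max(|4 - (-4)|, |-2 - 0|) = max(8, 2) = 8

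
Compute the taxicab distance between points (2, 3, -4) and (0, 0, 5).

Σ|x_i - y_i| = |2 - 0| + |3 - 0| + |-4 - 5| = 2 + 3 + 9 = 14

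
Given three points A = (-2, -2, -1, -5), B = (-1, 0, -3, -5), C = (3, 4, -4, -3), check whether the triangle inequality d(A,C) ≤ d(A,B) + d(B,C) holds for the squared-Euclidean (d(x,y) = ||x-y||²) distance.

d(A,B) = 1² + 2² + 2² + 0² = 9, d(B,C) = 4² + 4² + 1² + 2² = 37, d(A,C) = 5² + 6² + 3² + 2² = 74.
d(A,C) = 74 > 9 + 37 = 46. Triangle inequality is VIOLATED. (Squared-Euclidean is not a metric — this is a counterexample.)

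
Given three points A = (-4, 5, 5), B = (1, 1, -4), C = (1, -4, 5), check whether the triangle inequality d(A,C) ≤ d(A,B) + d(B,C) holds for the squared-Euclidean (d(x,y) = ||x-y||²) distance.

d(A,B) = 5² + 4² + 9² = 122, d(B,C) = 0² + 5² + 9² = 106, d(A,C) = 5² + 9² + 0² = 106.
d(A,C) = 106 ≤ 122 + 106 = 228. Triangle inequality is satisfied.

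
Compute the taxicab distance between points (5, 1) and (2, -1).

Σ|x_i - y_i| = |5 - 2| + |1 - (-1)| = 3 + 2 = 5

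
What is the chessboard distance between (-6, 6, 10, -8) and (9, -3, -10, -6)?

max(|x_i - y_i|) = max(|-6 - 9|, |6 - (-3)|, |10 - (-10)|, |-8 - (-6)|) = max(15, 9, 20, 2) = 20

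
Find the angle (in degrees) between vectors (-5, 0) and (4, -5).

With u = (-5, 0), v = (4, -5):
u·v = (-5)·4 + 0·(-5) = (-20) + 0 = -20.
|u| = √((-5)² + 0²) = √25, |v| = √(4² + (-5)²) = √41, so |u||v| = √(25·41) = √1025.
cos θ = (u·v)/(|u||v|) = -20/√1025 ≈ -0.624695
θ = arccos(-0.624695) ≈ 128.66°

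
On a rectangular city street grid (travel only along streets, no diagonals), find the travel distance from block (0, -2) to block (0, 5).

Σ|x_i - y_i| = |0 - 0| + |-2 - 5| = 0 + 7 = 7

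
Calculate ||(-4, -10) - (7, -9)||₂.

√(Σ(x_i - y_i)²) = √((-4 - 7)² + (-10 - (-9))²)
= √((-11)² + (-1)²) = √(121 + 1) = √122 ≈ 11.0454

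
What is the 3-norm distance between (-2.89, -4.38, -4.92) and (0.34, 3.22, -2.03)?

(Σ|x_i - y_i|^3)^(1/3) = (|-2.89 - 0.34|^3 + |-4.38 - 3.22|^3 + |-4.92 - (-2.03)|^3)^(1/3)
= (3.23^3 + 7.6^3 + 2.89^3)^(1/3) ≈ (33.6983 + 438.976 + 24.1376)^(1/3) = (496.8119)^(1/3) ≈ 7.9201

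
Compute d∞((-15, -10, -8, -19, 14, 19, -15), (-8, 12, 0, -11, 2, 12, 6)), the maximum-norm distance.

max(|x_i - y_i|) = max(|-15 - (-8)|, |-10 - 12|, |-8 - 0|, |-19 - (-11)|, |14 - 2|, |19 - 12|, |-15 - 6|) = max(7, 22, 8, 8, 12, 7, 21) = 22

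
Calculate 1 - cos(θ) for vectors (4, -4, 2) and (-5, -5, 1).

With u = (4, -4, 2), v = (-5, -5, 1):
u·v = 4·(-5) + (-4)·(-5) + 2·1 = (-20) + 20 + 2 = 2.
|u| = √(4² + (-4)² + 2²) = √36, |v| = √((-5)² + (-5)² + 1²) = √51, so |u||v| = √(36·51) = √1836.
cos θ = (u·v)/(|u||v|) = 2/√1836 ≈ 0.0467
Cosine distance = 1 - cos θ ≈ 1 - 0.0467 = 0.9533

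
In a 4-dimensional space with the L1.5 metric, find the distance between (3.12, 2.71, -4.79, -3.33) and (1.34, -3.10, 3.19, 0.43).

(Σ|x_i - y_i|^1.5)^(1/1.5) = (|3.12 - 1.34|^1.5 + |2.71 - (-3.1)|^1.5 + |-4.79 - 3.19|^1.5 + |-3.33 - 0.43|^1.5)^(1/1.5)
= (1.78^1.5 + 5.81^1.5 + 7.98^1.5 + 3.76^1.5)^(1/1.5) ≈ (2.3748 + 14.0044 + 22.5426 + 7.2909)^(1/1.5) = (46.2127)^(1/1.5) ≈ 12.8778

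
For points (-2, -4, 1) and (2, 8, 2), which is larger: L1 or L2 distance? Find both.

L1 = |-2 - 2| + |-4 - 8| + |1 - 2| = 4 + 12 + 1 = 17
L2 = √(4² + 12² + 1²) = √161 ≈ 12.6886
L1 ≥ L2 always (equality iff movement is along one axis); L1 > L2 here.
Ratio L1/L2 = 17/√161 ≈ 1.3398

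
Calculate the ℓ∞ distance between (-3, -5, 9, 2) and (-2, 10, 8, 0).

max(|x_i - y_i|) = max(|-3 - (-2)|, |-5 - 10|, |9 - 8|, |2 - 0|) = max(1, 15, 1, 2) = 15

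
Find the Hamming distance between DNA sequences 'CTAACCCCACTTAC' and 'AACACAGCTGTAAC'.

Differing positions: 1, 2, 3, 6, 7, 9, 10, 12. Hamming distance = 8.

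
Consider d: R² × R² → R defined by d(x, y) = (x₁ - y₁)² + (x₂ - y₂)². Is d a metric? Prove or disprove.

No. The squared Euclidean distance fails the triangle inequality. Counterexample: x = (0, 0), y = (1, 3), z = (2, 6). d(x,z) = 2² + 6² = 40, but d(x,y) + d(y,z) = (1² + 3²) + (1² + 3²) = 10 + 10 = 20. Since 40 > 20, the triangle inequality is violated. (Note: √d, the ordinary Euclidean distance, IS a metric.)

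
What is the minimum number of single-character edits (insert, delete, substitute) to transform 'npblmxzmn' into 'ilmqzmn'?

Let D[i][j] be the edit distance between the first i characters of 'npblmxzmn' and the first j characters of 'ilmqzmn', with D[i][0] = i, D[0][j] = j, and D[i][j] = D[i-1][j-1] if the characters match, else 1 + min(D[i-1][j], D[i][j-1], D[i-1][j-1]). Filling the table (rows: prefixes of 'npblmxzmn', columns: prefixes of 'ilmqzmn'):
     ε  i  l  m  q  z  m  n
  ε  0  1  2  3  4  5  6  7
  n  1  1  2  3  4  5  6  6
  p  2  2  2  3  4  5  6  7
  b  3  3  3  3  4  5  6  7
  l  4  4  3  4  4  5  6  7
  m  5  5  4  3  4  5  5  6
  x  6  6  5  4  4  5  6  6
  z  7  7  6  5  5  4  5  6
  m  8  8  7  6  6  5  4  5
  n  9  9  8  7  7  6  5  4
The bottom-right entry gives D[9][7] = 4, so no sequence of fewer than 4 edits works. Backtracking through the table gives one optimal edit sequence (4 edits):
  npblmxzmn → pblmxzmn (del n @1)
  pblmxzmn → blmxzmn (del p @1)
  blmxzmn → ilmxzmn (sub b→i @1)
  ilmxzmn → ilmqzmn (sub x→q @4)
Edit distance = 4.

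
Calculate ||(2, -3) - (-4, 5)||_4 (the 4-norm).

(Σ|x_i - y_i|^4)^(1/4) = (|2 - (-4)|^4 + |-3 - 5|^4)^(1/4)
= (6^4 + 8^4)^(1/4) = (1296 + 4096)^(1/4) = (5392)^(1/4) ≈ 8.5691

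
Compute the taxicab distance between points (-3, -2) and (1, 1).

Σ|x_i - y_i| = |-3 - 1| + |-2 - 1| = 4 + 3 = 7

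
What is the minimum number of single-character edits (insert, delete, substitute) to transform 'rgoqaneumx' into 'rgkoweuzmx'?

Let D[i][j] be the edit distance between the first i characters of 'rgoqaneumx' and the first j characters of 'rgkoweuzmx', with D[i][0] = i, D[0][j] = j, and D[i][j] = D[i-1][j-1] if the characters match, else 1 + min(D[i-1][j], D[i][j-1], D[i-1][j-1]). Filling the table (rows: prefixes of 'rgoqaneumx', columns: prefixes of 'rgkoweuzmx'):
     ε  r  g  k  o  w  e  u  z  m  x
  ε  0  1  2  3  4  5  6  7  8  9 10
  r  1  0  1  2  3  4  5  6  7  8  9
  g  2  1  0  1  2  3  4  5  6  7  8
  o  3  2  1  1  1  2  3  4  5  6  7
  q  4  3  2  2  2  2  3  4  5  6  7
  a  5  4  3  3  3  3  3  4  5  6  7
  n  6  5  4  4  4  4  4  4  5  6  7
  e  7  6  5  5  5  5  4  5  5  6  7
  u  8  7  6  6  6  6  5  4  5  6  7
  m  9  8  7  7  7  7  6  5  5  5  6
  x 10  9  8  8  8  8  7  6  6  6  5
The bottom-right entry gives D[10][10] = 5, so no sequence of fewer than 5 edits works. Backtracking through the table gives one optimal edit sequence (5 edits):
  rgoqaneumx → rgqaneumx (del o @3)
  rgqaneumx → rgkaneumx (sub q→k @3)
  rgkaneumx → rgkoneumx (sub a→o @4)
  rgkoneumx → rgkoweumx (sub n→w @5)
  rgkoweumx → rgkoweuzmx (ins z @8)
Edit distance = 5.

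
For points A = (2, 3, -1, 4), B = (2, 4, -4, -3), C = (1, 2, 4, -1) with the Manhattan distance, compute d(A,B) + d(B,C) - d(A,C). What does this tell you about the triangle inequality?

d(A,B) = 0 + 1 + 3 + 7 = 11, d(B,C) = 1 + 2 + 8 + 2 = 13, d(A,C) = 1 + 1 + 5 + 5 = 12.
d(A,B) + d(B,C) - d(A,C) = 11 + 13 - 12 = 24 - 12 = 12. This is ≥ 0, so the triangle inequality holds for these points.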